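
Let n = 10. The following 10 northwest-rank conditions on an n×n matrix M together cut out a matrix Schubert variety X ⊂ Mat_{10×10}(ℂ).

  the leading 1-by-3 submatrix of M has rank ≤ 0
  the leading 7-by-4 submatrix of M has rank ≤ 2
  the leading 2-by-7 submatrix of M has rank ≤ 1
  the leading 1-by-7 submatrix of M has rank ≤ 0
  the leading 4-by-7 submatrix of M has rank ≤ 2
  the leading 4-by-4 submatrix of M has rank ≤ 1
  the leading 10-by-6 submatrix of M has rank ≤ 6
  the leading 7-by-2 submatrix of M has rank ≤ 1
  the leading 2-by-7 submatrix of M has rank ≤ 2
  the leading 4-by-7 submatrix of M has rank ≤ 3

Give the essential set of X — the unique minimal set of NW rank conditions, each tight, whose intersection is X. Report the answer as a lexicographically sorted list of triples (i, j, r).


Propagating the 10 rank bounds to every northwest block:

  i=1: 0 | 0 | 0 | 0 | 0 | 0 | 0 | 1 | 1 | 1
  i=2: 1 | 1 | 1 | 1 | 1 | 1 | 1 | 2 | 2 | 2
  i=3: 1 | 1 | 1 | 1 | 2 | 2 | 2 | 3 | 3 | 3
  i=4: 1 | 1 | 1 | 1 | 2 | 2 | 2 | 3 | 4 | 4
  i=5: 1 | 1 | 2 | 2 | 3 | 3 | 3 | 4 | 5 | 5
  i=6: 1 | 1 | 2 | 2 | 3 | 4 | 4 | 5 | 6 | 6
  i=7: 1 | 1 | 2 | 2 | 3 | 4 | 5 | 6 | 7 | 7
  i=8: 1 | 2 | 3 | 3 | 4 | 5 | 6 | 7 | 8 | 8
  i=9: 1 | 2 | 3 | 4 | 5 | 6 | 7 | 8 | 9 | 9
  i=10: 1 | 2 | 3 | 4 | 5 | 6 | 7 | 8 | 9 | 10

reading off 1-entries of Δ²R: w = (8, 1, 5, 9, 3, 6, 7, 2, 4, 10).

|D(w)|=20, |Ess(w)|=5:

[(1, 7, 0), (4, 4, 1), (4, 7, 2), (7, 2, 1), (7, 4, 2)]


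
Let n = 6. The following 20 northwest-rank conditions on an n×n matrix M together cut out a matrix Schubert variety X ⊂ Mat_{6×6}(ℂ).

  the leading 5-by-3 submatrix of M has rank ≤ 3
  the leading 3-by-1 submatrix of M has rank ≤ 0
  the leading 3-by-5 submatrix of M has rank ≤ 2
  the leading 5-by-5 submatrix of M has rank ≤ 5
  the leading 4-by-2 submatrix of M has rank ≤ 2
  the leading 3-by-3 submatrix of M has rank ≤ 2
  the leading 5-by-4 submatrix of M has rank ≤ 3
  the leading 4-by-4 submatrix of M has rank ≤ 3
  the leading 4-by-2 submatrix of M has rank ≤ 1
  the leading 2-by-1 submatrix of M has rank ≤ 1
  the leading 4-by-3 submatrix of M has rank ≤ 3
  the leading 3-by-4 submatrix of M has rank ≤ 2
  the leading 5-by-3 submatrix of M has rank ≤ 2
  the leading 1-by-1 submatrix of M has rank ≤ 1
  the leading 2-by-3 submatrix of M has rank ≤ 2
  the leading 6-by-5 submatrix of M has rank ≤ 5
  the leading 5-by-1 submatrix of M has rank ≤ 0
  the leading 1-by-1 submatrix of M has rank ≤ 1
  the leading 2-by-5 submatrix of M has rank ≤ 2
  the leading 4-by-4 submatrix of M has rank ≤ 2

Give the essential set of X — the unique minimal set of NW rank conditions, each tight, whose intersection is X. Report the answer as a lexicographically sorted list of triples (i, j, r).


Propagating the 20 rank bounds to every northwest block:

  row 1: 0 | 1 | 1 | 1 | 1 | 1
  row 2: 0 | 1 | 2 | 2 | 2 | 2
  row 3: 0 | 1 | 2 | 2 | 2 | 3
  row 4: 0 | 1 | 2 | 2 | 3 | 4
  row 5: 0 | 1 | 2 | 3 | 4 | 5
  row 6: 1 | 2 | 3 | 4 | 5 | 6

the unique w with this rank table is (2, 3, 6, 5, 4, 1).

3 SE-corners of the 8-cell Rothe diagram give Ess(w):

[(3, 5, 2), (4, 4, 2), (5, 1, 0)]


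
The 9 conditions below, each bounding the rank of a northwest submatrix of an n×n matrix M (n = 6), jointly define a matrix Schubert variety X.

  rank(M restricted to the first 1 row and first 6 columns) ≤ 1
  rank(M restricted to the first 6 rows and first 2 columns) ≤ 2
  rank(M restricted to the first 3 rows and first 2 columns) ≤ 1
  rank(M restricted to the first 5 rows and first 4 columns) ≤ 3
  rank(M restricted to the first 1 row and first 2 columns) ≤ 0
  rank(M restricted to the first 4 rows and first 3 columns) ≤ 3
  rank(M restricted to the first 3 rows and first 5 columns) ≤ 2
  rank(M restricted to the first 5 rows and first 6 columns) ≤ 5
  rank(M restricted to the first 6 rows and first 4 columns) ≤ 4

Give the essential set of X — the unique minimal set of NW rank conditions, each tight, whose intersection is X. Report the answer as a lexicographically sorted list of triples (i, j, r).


Rank table r_w(6×6) implied by the 9 constraints:

  R[1]: 0 0 1 1 1 1
  R[2]: 1 1 2 2 2 2
  R[3]: 1 1 2 2 2 3
  R[4]: 1 2 3 3 3 4
  R[5]: 1 2 3 3 4 5
  R[6]: 1 2 3 4 5 6

so w = (3, 1, 6, 2, 5, 4).

Fulton essential set (4 of the 6 Rothe cells):

[(1, 2, 0), (3, 2, 1), (3, 5, 2), (5, 4, 3)]


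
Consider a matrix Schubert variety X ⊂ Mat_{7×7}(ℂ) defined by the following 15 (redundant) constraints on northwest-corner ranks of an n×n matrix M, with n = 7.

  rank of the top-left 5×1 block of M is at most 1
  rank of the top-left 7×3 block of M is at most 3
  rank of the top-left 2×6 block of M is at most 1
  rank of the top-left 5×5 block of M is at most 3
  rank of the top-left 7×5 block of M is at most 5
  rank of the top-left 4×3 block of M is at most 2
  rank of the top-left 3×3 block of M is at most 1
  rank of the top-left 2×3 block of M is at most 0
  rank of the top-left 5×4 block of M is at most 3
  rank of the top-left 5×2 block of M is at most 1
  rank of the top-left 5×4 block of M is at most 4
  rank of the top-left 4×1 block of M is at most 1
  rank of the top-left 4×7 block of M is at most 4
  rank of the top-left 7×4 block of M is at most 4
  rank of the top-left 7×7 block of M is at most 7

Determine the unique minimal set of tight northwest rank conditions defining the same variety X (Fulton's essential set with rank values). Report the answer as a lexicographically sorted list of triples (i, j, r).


Recovering R(i,j) via the rank-extension bound from the 15 conditions:

  i=1: 0  0  0  1  1  1  1
  i=2: 0  0  0  1  1  1  2
  i=3: 1  1  1  2  2  2  3
  i=4: 1  1  2  3  3  3  4
  i=5: 1  1  2  3  3  4  5
  i=6: 1  2  3  4  4  5  6
  i=7: 1  2  3  4  5  6  7

so w = (4, 7, 1, 3, 6, 2, 5).

Fulton essential set (4 of the 11 Rothe cells):

[(2, 3, 0), (2, 6, 1), (5, 2, 1), (5, 5, 3)]


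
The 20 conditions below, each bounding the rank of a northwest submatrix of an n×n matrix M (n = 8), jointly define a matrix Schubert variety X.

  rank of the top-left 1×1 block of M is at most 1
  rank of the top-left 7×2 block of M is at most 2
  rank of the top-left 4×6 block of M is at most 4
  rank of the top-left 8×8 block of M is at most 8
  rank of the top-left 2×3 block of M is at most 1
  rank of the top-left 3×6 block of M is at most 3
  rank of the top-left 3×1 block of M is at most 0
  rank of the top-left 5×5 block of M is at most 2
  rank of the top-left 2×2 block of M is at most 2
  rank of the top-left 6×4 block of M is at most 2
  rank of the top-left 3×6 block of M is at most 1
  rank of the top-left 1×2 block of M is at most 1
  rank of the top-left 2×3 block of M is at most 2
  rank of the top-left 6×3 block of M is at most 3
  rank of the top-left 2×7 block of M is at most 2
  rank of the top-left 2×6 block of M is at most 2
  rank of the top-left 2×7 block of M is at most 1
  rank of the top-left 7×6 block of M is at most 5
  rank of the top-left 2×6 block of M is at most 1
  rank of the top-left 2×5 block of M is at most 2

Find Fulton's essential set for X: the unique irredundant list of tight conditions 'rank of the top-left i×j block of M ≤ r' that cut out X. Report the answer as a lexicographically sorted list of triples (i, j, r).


Reconstructing r_w from the 20 given conditions:

  i=1: 0 1 1 1 1 1 1 1
  i=2: 0 1 1 1 1 1 1 2
  i=3: 0 1 1 1 1 1 2 3
  i=4: 1 2 2 2 2 2 3 4
  i=5: 1 2 2 2 2 3 4 5
  i=6: 1 2 2 2 3 4 5 6
  i=7: 1 2 3 3 4 5 6 7
  i=8: 1 2 3 4 5 6 7 8

the unique w with this rank table is (2, 8, 7, 1, 6, 5, 3, 4).

Rothe diagram D(w) (17 cells), 5 SE-corners (essential conditions):

[(2, 7, 1), (3, 1, 0), (3, 6, 1), (5, 5, 2), (6, 4, 2)]


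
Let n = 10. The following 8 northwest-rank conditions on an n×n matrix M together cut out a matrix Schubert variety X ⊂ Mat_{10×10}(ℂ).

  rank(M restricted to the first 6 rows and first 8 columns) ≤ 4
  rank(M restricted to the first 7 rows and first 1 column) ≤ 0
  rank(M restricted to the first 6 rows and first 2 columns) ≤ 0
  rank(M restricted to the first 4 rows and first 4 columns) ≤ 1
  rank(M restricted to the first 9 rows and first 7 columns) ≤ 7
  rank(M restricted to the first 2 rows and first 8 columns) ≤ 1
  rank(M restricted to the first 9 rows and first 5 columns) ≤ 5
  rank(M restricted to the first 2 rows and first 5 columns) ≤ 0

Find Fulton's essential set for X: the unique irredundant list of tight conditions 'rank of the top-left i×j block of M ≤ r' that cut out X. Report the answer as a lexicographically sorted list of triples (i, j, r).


The tightest implied rank at each (i,j), from the 8 conditions:

  R[1]: 0  0  0  0  0  1  1  1  1  1
  R[2]: 0  0  0  0  0  1  1  1  2  2
  R[3]: 0  0  1  1  1  2  2  2  3  3
  R[4]: 0  0  1  1  2  3  3  3  4  4
  R[5]: 0  0  1  2  3  4  4  4  5  5
  R[6]: 0  0  1  2  3  4  4  4  5  6
  R[7]: 0  1  2  3  4  5  5  5  6  7
  R[8]: 1  2  3  4  5  6  6  6  7  8
  R[9]: 1  2  3  4  5  6  7  7  8  9
  R[10]: 1  2  3  4  5  6  7  8  9  10

reading off 1-entries of Δ²R: w = (6, 9, 3, 5, 4, 10, 2, 1, 7, 8).

Fulton essential set (6 of the 24 Rothe cells):

[(2, 5, 0), (2, 8, 1), (4, 4, 1), (6, 2, 0), (6, 8, 4), (7, 1, 0)]


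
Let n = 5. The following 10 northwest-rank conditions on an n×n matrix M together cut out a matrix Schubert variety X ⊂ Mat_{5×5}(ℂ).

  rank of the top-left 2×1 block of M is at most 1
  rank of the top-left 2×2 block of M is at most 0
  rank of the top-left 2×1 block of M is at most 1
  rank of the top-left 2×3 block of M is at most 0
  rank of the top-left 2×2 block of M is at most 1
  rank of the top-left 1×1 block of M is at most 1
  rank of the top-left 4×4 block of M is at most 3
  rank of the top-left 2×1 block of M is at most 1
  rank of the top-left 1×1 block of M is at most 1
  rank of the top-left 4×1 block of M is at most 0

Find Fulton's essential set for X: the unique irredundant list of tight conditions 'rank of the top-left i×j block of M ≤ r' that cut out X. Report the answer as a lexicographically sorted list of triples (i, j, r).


Recovering R(i,j) via the rank-extension bound from the 10 conditions:

  row 1: 0 0 0 1 1
  row 2: 0 0 0 1 2
  row 3: 0 1 1 2 3
  row 4: 0 1 2 3 4
  row 5: 1 2 3 4 5

the unique w with this rank table is (4, 5, 2, 3, 1).

D(w) has 8 cells with 2 SE-corners; essential set:

[(2, 3, 0), (4, 1, 0)]


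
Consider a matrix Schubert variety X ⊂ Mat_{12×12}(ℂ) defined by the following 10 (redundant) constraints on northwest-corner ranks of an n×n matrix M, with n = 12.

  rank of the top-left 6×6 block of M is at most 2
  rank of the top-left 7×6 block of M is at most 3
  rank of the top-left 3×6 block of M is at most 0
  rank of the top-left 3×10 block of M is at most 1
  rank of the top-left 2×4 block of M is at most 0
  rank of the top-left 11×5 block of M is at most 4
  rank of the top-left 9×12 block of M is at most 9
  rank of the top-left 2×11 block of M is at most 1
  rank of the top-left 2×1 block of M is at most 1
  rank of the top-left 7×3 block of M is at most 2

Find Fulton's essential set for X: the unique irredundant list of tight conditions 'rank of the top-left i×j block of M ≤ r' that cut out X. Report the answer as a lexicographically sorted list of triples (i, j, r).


Propagating the 10 rank bounds to every northwest block:

  i=1: 0 0 0 0 0 0 1 1 1 1 1 1
  i=2: 0 0 0 0 0 0 1 1 1 1 1 2
  i=3: 0 0 0 0 0 0 1 1 1 1 2 3
  i=4: 1 1 1 1 1 1 2 2 2 2 3 4
  i=5: 1 2 2 2 2 2 3 3 3 3 4 5
  i=6: 1 2 2 2 2 2 3 4 4 4 5 6
  i=7: 1 2 2 3 3 3 4 5 5 5 6 7
  i=8: 1 2 3 4 4 4 5 6 6 6 7 8
  i=9: 1 2 3 4 4 5 6 7 7 7 8 9
  i=10: 1 2 3 4 4 5 6 7 8 8 9 10
  i=11: 1 2 3 4 4 5 6 7 8 9 10 11
  i=12: 1 2 3 4 5 6 7 8 9 10 11 12

reading off 1-entries of Δ²R: w = (7, 12, 11, 1, 2, 8, 4, 3, 6, 9, 10, 5).

|D(w)|=33, |Ess(w)|=6:

[(2, 11, 1), (3, 6, 0), (3, 10, 1), (6, 6, 2), (7, 3, 2), (11, 5, 4)]


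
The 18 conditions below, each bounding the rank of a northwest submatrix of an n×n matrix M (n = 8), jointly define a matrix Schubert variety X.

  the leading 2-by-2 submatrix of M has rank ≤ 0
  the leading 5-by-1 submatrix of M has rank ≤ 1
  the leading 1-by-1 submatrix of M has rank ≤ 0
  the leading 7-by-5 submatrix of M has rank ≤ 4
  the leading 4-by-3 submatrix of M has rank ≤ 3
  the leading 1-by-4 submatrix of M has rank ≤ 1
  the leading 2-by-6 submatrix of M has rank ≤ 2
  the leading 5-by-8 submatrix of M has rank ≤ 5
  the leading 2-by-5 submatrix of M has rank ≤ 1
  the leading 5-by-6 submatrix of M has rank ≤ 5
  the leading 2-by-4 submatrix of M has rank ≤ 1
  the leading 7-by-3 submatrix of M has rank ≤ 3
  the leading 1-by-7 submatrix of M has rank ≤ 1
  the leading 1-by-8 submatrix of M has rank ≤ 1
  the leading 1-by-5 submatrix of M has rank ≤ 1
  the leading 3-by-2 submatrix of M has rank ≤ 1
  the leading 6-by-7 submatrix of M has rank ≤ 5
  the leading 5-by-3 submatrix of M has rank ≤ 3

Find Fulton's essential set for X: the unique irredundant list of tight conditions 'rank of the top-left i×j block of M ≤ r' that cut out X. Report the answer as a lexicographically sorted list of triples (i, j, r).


The tightest implied rank at each (i,j), from the 18 conditions:

  i=1: 0  0  1  1  1  1  1  1
  i=2: 0  0  1  1  1  2  2  2
  i=3: 1  1  2  2  2  3  3  3
  i=4: 1  2  3  3  3  4  4  4
  i=5: 1  2  3  4  4  5  5  5
  i=6: 1  2  3  4  4  5  5  6
  i=7: 1  2  3  4  4  5  6  7
  i=8: 1  2  3  4  5  6  7  8

hence w(1..8) = (3, 6, 1, 2, 4, 8, 7, 5).

ℓ(w)=9; the 4 essential cells (i,j,r):

[(2, 2, 0), (2, 5, 1), (6, 7, 5), (7, 5, 4)]


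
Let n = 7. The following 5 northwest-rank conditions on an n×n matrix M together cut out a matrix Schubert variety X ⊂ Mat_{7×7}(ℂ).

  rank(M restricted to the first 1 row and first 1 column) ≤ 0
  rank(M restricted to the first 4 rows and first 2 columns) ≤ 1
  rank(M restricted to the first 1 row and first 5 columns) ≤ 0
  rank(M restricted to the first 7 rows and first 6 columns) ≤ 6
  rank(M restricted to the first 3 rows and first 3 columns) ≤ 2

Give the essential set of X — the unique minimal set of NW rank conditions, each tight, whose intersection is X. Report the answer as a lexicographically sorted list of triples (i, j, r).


Computing R[i][j] = min implied NW-rank bound (n=7, 5 conditions):

  i=1: 0  0  0  0  0  1  1
  i=2: 1  1  1  1  1  2  2
  i=3: 1  1  2  2  2  3  3
  i=4: 1  1  2  3  3  4  4
  i=5: 1  2  3  4  4  5  5
  i=6: 1  2  3  4  5  6  6
  i=7: 1  2  3  4  5  6  7

hence w(1..7) = (6, 1, 3, 4, 2, 5, 7).

Rothe diagram D(w) (7 cells), 2 SE-corners (essential conditions):

[(1, 5, 0), (4, 2, 1)]


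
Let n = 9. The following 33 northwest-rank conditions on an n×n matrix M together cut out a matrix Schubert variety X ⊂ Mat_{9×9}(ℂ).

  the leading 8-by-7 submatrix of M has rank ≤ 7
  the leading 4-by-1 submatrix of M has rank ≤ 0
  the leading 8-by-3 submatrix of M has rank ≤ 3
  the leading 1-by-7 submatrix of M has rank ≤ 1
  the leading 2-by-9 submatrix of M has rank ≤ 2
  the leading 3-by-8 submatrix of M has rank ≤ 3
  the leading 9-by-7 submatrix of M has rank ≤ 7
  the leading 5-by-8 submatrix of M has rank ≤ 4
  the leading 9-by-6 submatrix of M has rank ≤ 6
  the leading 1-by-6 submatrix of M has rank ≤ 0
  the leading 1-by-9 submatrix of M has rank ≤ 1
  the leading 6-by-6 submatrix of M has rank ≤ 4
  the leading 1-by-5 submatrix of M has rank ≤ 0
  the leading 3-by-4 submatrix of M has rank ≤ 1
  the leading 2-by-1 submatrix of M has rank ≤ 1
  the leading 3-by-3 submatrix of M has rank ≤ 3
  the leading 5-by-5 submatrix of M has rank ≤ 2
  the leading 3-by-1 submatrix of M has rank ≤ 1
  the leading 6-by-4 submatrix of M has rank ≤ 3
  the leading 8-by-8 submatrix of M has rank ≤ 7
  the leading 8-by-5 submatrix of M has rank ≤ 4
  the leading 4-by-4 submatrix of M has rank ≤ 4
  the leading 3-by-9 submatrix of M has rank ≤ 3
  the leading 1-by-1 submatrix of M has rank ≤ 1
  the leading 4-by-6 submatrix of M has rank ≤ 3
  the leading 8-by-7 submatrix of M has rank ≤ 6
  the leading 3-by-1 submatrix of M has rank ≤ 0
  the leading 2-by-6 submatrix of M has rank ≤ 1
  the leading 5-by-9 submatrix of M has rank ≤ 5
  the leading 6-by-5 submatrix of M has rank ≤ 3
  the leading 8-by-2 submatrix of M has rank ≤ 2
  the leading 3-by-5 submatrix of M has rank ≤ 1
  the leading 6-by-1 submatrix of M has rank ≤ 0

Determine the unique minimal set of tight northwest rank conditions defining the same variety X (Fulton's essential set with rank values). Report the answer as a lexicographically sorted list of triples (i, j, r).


Computing R[i][j] = min implied NW-rank bound (n=9, 33 conditions):

  row 1: 0 0 0 0 0 0 1 1 1
  row 2: 0 1 1 1 1 1 2 2 2
  row 3: 0 1 1 1 1 2 3 3 3
  row 4: 0 1 2 2 2 3 4 4 4
  row 5: 0 1 2 2 2 3 4 4 5
  row 6: 0 1 2 3 3 4 5 5 6
  row 7: 1 2 3 4 4 5 6 6 7
  row 8: 1 2 3 4 4 5 6 7 8
  row 9: 1 2 3 4 5 6 7 8 9

the unique w with this rank table is (7, 2, 6, 3, 9, 4, 1, 8, 5).

ℓ(w)=18; the 6 essential cells (i,j,r):

[(1, 6, 0), (3, 5, 1), (5, 5, 2), (5, 8, 4), (6, 1, 0), (8, 5, 4)]


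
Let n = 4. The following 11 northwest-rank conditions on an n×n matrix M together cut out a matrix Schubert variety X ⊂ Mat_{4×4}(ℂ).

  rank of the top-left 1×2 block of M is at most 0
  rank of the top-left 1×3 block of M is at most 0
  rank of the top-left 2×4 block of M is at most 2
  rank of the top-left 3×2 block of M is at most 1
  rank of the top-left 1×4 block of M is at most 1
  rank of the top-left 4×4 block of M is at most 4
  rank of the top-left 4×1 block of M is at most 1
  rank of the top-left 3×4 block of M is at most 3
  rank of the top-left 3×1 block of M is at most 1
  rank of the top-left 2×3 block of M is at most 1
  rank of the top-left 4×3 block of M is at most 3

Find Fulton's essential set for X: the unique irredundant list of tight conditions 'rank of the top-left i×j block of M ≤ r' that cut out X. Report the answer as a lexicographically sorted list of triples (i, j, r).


Recovering R(i,j) via the rank-extension bound from the 11 conditions:

  R[1]: 0 0 0 1
  R[2]: 1 1 1 2
  R[3]: 1 1 2 3
  R[4]: 1 2 3 4

the unique w with this rank table is (4, 1, 3, 2).

ℓ(w)=4; the 2 essential cells (i,j,r):

[(1, 3, 0), (3, 2, 1)]


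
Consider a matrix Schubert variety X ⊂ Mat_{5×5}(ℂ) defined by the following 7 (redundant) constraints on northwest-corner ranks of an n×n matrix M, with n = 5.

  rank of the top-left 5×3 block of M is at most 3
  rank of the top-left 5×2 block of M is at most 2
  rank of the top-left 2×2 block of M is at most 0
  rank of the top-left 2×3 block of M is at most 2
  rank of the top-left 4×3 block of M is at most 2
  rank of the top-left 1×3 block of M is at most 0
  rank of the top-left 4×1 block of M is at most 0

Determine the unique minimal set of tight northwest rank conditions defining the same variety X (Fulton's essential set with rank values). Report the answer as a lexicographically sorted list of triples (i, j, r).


Computing R[i][j] = min implied NW-rank bound (n=5, 7 conditions):

  i=1: 0 | 0 | 0 | 1 | 1
  i=2: 0 | 0 | 1 | 2 | 2
  i=3: 0 | 1 | 2 | 3 | 3
  i=4: 0 | 1 | 2 | 3 | 4
  i=5: 1 | 2 | 3 | 4 | 5

hence w(1..5) = (4, 3, 2, 5, 1).

ℓ(w)=7; the 3 essential cells (i,j,r):

[(1, 3, 0), (2, 2, 0), (4, 1, 0)]


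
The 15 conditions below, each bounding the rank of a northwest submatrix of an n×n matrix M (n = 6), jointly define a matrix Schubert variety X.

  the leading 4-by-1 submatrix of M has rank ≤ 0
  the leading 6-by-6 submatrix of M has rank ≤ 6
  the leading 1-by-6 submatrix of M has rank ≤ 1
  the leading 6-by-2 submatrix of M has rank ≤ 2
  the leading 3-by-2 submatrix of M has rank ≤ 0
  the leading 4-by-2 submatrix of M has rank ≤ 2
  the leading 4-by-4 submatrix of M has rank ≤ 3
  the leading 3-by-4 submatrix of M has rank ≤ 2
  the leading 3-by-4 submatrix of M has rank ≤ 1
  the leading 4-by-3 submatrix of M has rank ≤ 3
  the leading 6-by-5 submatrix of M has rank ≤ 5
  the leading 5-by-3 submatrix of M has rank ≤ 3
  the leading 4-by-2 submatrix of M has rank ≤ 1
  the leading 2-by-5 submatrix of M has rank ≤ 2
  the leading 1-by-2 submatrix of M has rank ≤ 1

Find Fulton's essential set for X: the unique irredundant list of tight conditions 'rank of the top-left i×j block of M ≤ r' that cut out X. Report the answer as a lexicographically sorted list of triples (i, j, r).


Recovering R(i,j) via the rank-extension bound from the 15 conditions:

  row 1: 0  0  1  1  1  1
  row 2: 0  0  1  1  2  2
  row 3: 0  0  1  1  2  3
  row 4: 0  1  2  2  3  4
  row 5: 1  2  3  3  4  5
  row 6: 1  2  3  4  5  6

so w = (3, 5, 6, 2, 1, 4).

Rothe diagram D(w) (9 cells), 3 SE-corners (essential conditions):

[(3, 2, 0), (3, 4, 1), (4, 1, 0)]


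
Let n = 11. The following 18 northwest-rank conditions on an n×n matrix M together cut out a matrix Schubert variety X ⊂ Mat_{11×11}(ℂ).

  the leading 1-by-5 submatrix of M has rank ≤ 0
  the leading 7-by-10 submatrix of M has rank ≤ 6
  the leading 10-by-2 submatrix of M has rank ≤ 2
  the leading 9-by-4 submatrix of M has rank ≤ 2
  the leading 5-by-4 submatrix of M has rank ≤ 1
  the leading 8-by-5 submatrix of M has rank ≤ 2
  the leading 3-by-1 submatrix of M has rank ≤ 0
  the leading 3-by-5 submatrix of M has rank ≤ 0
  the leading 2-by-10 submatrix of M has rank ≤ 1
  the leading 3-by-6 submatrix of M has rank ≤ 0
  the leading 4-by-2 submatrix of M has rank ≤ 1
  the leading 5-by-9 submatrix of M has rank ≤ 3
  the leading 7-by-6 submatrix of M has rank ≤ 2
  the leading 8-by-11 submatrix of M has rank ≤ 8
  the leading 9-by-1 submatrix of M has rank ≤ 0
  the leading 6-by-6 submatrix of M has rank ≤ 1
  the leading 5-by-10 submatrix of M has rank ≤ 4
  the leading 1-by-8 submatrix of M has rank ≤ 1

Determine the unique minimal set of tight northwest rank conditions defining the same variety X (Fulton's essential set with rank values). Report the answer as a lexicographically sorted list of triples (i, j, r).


Reconstructing r_w from the 18 given conditions:

  0  0  0  0  0  0  1  1  1  1  1
  0  0  0  0  0  0  1  1  1  1  2
  0  0  0  0  0  0  1  2  2  2  3
  0  1  1  1  1  1  2  3  3  3  4
  0  1  1  1  1  1  2  3  3  4  5
  0  1  1  1  1  1  2  3  4  5  6
  0  1  2  2  2  2  3  4  5  6  7
  0  1  2  2  2  3  4  5  6  7  8
  0  1  2  2  3  4  5  6  7  8  9
  1  2  3  3  4  5  6  7  8  9  10
  1  2  3  4  5  6  7  8  9  10  11

giving w = (7, 11, 8, 2, 10, 9, 3, 6, 5, 1, 4) via Δ²R.

|D(w)|=39, |Ess(w)|=7:

[(2, 10, 1), (3, 6, 0), (5, 9, 3), (6, 6, 1), (8, 5, 2), (9, 1, 0), (9, 4, 2)]


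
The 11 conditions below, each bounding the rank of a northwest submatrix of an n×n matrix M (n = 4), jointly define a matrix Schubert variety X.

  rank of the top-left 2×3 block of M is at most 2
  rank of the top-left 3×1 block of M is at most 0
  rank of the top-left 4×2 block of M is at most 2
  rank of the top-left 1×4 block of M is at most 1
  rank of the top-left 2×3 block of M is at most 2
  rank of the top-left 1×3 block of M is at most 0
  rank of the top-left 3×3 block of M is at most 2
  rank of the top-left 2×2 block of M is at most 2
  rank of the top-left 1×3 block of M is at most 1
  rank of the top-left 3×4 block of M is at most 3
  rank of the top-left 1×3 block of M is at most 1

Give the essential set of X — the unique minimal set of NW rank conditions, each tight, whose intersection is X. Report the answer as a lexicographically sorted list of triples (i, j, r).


Computing R[i][j] = min implied NW-rank bound (n=4, 11 conditions):

  0 0 0 1
  0 1 1 2
  0 1 2 3
  1 2 3 4

so w = (4, 2, 3, 1).

Rothe diagram D(w) (5 cells), 2 SE-corners (essential conditions):

[(1, 3, 0), (3, 1, 0)]


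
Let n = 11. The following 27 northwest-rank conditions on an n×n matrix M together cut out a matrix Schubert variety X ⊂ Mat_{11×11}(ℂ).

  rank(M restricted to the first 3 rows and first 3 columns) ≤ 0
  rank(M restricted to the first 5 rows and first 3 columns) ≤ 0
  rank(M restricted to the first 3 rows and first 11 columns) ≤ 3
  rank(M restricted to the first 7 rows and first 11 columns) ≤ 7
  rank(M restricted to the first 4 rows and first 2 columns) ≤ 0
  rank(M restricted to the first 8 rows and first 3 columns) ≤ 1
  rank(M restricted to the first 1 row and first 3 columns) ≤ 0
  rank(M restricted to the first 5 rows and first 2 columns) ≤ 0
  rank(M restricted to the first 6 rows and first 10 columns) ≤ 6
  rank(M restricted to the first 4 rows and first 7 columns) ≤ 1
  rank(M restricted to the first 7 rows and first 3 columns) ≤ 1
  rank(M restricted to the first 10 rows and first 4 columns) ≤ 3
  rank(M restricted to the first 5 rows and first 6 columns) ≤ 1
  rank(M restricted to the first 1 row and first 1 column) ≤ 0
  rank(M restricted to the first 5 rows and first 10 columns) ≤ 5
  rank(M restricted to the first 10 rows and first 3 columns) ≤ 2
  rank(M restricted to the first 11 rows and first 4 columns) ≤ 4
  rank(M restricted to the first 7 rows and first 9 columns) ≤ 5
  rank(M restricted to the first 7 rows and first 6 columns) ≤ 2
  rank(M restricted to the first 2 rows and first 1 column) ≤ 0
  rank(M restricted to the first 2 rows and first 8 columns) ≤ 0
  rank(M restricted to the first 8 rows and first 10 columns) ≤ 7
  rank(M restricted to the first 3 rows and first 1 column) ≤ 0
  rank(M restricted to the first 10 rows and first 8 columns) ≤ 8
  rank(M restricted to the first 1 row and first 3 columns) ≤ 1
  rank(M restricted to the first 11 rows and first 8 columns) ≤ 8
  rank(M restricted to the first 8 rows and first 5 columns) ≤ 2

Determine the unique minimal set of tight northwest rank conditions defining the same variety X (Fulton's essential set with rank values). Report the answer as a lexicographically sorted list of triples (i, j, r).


Computing R[i][j] = min implied NW-rank bound (n=11, 27 conditions):

  i=1: 0 0 0 0 0 0 0 0 1 1 1
  i=2: 0 0 0 0 0 0 0 0 1 2 2
  i=3: 0 0 0 1 1 1 1 1 2 3 3
  i=4: 0 0 0 1 1 1 1 2 3 4 4
  i=5: 0 0 0 1 1 1 2 3 4 5 5
  i=6: 1 1 1 2 2 2 3 4 5 6 6
  i=7: 1 1 1 2 2 2 3 4 5 6 7
  i=8: 1 1 1 2 2 3 4 5 6 7 8
  i=9: 1 2 2 3 3 4 5 6 7 8 9
  i=10: 1 2 2 3 4 5 6 7 8 9 10
  i=11: 1 2 3 4 5 6 7 8 9 10 11

reading off 1-entries of Δ²R: w = (9, 10, 4, 8, 7, 1, 11, 6, 2, 5, 3).

|D(w)|=38, |Ess(w)|=8:

[(2, 8, 0), (4, 7, 1), (5, 3, 0), (5, 6, 1), (7, 6, 2), (8, 3, 1), (8, 5, 2), (10, 3, 2)]


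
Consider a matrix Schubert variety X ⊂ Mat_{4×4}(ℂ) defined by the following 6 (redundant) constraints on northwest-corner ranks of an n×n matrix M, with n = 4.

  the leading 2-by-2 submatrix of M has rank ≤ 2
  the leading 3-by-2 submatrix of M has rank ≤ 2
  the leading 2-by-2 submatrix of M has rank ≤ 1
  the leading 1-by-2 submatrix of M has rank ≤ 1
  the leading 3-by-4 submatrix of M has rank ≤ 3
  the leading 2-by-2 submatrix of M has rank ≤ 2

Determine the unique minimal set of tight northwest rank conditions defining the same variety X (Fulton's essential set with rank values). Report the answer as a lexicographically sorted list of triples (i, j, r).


Recovering R(i,j) via the rank-extension bound from the 6 conditions:

  R[1]: 1 | 1 | 1 | 1
  R[2]: 1 | 1 | 2 | 2
  R[3]: 1 | 2 | 3 | 3
  R[4]: 1 | 2 | 3 | 4

second differences of R give the permutation w = (1, 3, 2, 4).

ℓ(w)=1; the 1 essential cell (i,j,r):

[(2, 2, 1)]


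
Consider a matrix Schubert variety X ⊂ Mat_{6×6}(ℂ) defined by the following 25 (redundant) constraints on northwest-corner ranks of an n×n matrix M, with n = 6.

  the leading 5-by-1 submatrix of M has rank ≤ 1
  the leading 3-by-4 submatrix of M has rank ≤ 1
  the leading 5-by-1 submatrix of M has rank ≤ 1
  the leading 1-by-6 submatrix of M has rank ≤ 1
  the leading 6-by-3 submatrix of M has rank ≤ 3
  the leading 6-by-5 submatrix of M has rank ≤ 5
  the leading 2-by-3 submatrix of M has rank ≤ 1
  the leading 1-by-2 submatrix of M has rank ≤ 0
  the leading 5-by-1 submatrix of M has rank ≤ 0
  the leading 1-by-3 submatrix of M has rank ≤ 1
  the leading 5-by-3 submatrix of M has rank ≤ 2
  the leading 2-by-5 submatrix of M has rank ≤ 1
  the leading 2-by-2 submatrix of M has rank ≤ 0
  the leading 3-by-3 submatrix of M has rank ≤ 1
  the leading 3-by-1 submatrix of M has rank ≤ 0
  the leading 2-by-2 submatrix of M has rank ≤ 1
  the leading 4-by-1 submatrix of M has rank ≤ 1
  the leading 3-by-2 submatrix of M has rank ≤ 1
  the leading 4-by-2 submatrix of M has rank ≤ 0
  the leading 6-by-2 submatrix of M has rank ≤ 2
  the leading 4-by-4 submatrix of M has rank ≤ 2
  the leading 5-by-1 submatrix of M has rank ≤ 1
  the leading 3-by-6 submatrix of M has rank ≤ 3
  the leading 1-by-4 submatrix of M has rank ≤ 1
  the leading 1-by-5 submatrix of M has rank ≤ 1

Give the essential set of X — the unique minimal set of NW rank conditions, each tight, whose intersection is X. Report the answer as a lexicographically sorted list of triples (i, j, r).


Propagating the 25 rank bounds to every northwest block:

  R[1]: 0 | 0 | 1 | 1 | 1 | 1
  R[2]: 0 | 0 | 1 | 1 | 1 | 2
  R[3]: 0 | 0 | 1 | 1 | 2 | 3
  R[4]: 0 | 0 | 1 | 2 | 3 | 4
  R[5]: 0 | 1 | 2 | 3 | 4 | 5
  R[6]: 1 | 2 | 3 | 4 | 5 | 6

giving w = (3, 6, 5, 4, 2, 1) via Δ²R.

4 SE-corners of the 12-cell Rothe diagram give Ess(w):

[(2, 5, 1), (3, 4, 1), (4, 2, 0), (5, 1, 0)]


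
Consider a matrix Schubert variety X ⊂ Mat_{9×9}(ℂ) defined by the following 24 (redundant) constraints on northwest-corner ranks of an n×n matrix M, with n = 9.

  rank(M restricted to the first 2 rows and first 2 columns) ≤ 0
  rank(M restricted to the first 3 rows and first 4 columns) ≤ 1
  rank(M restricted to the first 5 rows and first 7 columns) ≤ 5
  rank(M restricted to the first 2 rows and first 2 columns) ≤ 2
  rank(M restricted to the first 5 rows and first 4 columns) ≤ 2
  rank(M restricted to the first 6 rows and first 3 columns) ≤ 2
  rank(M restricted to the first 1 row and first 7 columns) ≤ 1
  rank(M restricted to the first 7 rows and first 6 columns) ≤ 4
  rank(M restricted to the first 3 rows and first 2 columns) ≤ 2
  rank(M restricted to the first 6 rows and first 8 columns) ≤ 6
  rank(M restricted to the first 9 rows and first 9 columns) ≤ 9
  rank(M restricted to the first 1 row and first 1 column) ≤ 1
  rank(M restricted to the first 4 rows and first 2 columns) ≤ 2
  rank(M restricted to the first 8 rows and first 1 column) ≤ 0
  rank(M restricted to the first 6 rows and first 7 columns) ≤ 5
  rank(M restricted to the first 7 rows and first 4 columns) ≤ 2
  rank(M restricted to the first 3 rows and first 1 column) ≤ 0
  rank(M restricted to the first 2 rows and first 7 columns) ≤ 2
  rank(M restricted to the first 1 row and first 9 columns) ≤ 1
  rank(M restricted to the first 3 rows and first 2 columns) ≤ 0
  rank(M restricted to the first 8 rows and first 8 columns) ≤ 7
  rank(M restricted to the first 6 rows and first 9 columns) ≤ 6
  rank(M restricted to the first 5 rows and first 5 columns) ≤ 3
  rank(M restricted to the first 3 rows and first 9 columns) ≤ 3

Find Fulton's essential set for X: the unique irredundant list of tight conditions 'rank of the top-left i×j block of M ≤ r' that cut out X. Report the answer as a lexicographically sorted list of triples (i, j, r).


The tightest implied rank at each (i,j), from the 24 conditions:

  0 0 1 1 1 1 1 1 1
  0 0 1 1 2 2 2 2 2
  0 0 1 1 2 3 3 3 3
  0 1 2 2 3 4 4 4 4
  0 1 2 2 3 4 5 5 5
  0 1 2 2 3 4 5 6 6
  0 1 2 2 3 4 5 6 7
  0 1 2 3 4 5 6 7 8
  1 2 3 4 5 6 7 8 9

the unique w with this rank table is (3, 5, 6, 2, 7, 8, 9, 4, 1).

Rothe diagram D(w) (16 cells), 4 SE-corners (essential conditions):

[(3, 2, 0), (3, 4, 1), (7, 4, 2), (8, 1, 0)]


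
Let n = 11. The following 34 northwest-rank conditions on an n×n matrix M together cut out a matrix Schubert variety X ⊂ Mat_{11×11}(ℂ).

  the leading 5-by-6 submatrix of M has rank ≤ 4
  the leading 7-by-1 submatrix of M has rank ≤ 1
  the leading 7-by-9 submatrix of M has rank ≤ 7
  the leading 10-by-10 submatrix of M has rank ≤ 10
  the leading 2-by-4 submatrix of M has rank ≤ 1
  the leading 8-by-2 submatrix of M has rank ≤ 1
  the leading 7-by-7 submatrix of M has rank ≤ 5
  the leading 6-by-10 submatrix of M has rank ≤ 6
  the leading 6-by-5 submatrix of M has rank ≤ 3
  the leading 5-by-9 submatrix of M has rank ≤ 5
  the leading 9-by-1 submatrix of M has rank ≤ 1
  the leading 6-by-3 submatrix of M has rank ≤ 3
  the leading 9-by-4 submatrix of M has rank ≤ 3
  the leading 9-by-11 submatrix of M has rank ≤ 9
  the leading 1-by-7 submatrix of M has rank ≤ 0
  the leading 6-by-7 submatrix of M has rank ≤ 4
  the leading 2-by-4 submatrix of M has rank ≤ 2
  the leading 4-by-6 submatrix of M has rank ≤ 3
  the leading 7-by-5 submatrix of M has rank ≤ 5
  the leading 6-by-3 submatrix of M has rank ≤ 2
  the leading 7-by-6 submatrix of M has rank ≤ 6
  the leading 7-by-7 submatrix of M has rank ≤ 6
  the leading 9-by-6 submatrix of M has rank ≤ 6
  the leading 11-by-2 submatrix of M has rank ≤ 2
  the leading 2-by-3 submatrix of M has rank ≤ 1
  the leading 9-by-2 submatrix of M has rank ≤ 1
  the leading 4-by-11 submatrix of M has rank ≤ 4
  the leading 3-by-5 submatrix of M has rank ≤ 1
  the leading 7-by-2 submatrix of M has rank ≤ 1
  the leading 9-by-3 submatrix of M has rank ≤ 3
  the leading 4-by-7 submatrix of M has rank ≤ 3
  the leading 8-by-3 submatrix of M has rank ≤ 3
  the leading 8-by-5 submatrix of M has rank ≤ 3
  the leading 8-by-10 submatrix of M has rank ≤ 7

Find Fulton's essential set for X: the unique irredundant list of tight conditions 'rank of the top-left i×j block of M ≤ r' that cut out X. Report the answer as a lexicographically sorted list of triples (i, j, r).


Propagating the 34 rank bounds to every northwest block:

  0 0 0 0 0 0 0 1 1 1 1
  1 1 1 1 1 1 1 2 2 2 2
  1 1 1 1 1 2 2 3 3 3 3
  1 1 2 2 2 3 3 4 4 4 4
  1 1 2 3 3 4 4 5 5 5 5
  1 1 2 3 3 4 4 5 6 6 6
  1 1 2 3 3 4 5 6 7 7 7
  1 1 2 3 3 4 5 6 7 7 8
  1 1 2 3 4 5 6 7 8 8 9
  1 2 3 4 5 6 7 8 9 9 10
  1 2 3 4 5 6 7 8 9 10 11

reading off 1-entries of Δ²R: w = (8, 1, 6, 3, 4, 9, 7, 11, 5, 2, 10).

D(w) has 22 cells with 6 SE-corners; essential set:

[(1, 7, 0), (3, 5, 1), (6, 7, 4), (8, 5, 3), (8, 10, 7), (9, 2, 1)]


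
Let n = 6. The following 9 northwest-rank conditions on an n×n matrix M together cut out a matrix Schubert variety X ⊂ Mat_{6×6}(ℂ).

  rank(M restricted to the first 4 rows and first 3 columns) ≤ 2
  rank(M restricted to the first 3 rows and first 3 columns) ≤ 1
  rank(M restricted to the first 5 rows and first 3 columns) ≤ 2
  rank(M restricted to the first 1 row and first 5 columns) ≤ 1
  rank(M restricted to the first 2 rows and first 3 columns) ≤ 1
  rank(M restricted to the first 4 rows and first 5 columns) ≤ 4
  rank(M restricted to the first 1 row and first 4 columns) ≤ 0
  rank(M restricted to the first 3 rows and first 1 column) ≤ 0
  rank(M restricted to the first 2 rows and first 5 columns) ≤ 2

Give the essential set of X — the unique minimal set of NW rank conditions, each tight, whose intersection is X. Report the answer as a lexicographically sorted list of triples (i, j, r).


The tightest implied rank at each (i,j), from the 9 conditions:

  0 0 0 0 1 1
  0 1 1 1 2 2
  0 1 1 2 3 3
  1 2 2 3 4 4
  1 2 2 3 4 5
  1 2 3 4 5 6

the unique w with this rank table is (5, 2, 4, 1, 6, 3).

Fulton essential set (4 of the 8 Rothe cells):

[(1, 4, 0), (3, 1, 0), (3, 3, 1), (5, 3, 2)]


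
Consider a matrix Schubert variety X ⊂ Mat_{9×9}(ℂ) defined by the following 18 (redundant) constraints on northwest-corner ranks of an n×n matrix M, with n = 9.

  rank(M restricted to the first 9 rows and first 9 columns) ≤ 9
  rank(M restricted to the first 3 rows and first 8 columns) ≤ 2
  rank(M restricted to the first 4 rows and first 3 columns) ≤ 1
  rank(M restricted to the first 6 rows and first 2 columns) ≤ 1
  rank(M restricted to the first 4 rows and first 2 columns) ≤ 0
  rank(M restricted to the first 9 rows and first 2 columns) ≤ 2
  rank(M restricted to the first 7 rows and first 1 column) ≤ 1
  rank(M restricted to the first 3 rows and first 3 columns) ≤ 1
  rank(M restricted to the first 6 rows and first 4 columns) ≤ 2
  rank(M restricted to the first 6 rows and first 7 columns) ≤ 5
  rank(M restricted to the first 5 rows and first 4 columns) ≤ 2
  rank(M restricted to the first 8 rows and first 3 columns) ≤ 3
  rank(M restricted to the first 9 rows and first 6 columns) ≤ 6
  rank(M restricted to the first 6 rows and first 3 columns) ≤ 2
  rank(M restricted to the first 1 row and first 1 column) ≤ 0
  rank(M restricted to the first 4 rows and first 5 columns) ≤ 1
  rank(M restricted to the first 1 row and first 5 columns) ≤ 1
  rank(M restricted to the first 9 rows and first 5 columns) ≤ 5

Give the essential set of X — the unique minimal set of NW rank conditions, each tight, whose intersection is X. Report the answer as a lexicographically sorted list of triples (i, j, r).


Recovering R(i,j) via the rank-extension bound from the 18 conditions:

  row 1: 0 0 1 1 1 1 1 1 1
  row 2: 0 0 1 1 1 2 2 2 2
  row 3: 0 0 1 1 1 2 2 2 3
  row 4: 0 0 1 1 1 2 3 3 4
  row 5: 1 1 2 2 2 3 4 4 5
  row 6: 1 1 2 2 3 4 5 5 6
  row 7: 1 2 3 3 4 5 6 6 7
  row 8: 1 2 3 4 5 6 7 7 8
  row 9: 1 2 3 4 5 6 7 8 9

hence w(1..9) = (3, 6, 9, 7, 1, 5, 2, 4, 8).

5 SE-corners of the 18-cell Rothe diagram give Ess(w):

[(3, 8, 2), (4, 2, 0), (4, 5, 1), (6, 2, 1), (6, 4, 2)]


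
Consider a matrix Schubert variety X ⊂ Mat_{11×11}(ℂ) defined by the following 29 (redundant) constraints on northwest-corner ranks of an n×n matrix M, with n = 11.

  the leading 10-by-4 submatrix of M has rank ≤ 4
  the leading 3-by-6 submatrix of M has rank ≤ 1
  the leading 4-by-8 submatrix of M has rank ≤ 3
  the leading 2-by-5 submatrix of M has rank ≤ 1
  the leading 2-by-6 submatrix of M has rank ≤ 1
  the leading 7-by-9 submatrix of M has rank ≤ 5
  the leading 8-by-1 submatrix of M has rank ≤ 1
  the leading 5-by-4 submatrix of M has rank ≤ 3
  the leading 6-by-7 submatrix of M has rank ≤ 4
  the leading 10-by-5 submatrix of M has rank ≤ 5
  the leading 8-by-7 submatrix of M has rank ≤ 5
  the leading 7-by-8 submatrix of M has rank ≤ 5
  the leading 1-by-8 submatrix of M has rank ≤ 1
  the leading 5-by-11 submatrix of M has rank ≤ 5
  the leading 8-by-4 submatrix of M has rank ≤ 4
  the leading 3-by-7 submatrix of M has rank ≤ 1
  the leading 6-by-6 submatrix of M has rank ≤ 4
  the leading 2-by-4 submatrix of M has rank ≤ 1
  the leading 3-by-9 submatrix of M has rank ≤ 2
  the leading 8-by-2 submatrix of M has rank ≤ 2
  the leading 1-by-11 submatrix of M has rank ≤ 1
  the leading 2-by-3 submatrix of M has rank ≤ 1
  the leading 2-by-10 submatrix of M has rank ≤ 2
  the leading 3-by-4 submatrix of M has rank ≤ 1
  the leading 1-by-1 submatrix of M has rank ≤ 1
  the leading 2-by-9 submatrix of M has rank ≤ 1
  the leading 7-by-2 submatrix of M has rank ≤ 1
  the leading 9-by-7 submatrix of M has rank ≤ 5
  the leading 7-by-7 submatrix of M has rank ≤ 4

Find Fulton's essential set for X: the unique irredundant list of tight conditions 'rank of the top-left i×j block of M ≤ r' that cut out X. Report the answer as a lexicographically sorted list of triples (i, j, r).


The tightest implied rank at each (i,j), from the 29 conditions:

  R[1]: 1, 1, 1, 1, 1, 1, 1, 1, 1, 1, 1
  R[2]: 1, 1, 1, 1, 1, 1, 1, 1, 1, 2, 2
  R[3]: 1, 1, 1, 1, 1, 1, 1, 2, 2, 3, 3
  R[4]: 1, 1, 2, 2, 2, 2, 2, 3, 3, 4, 4
  R[5]: 1, 1, 2, 3, 3, 3, 3, 4, 4, 5, 5
  R[6]: 1, 1, 2, 3, 4, 4, 4, 5, 5, 6, 6
  R[7]: 1, 1, 2, 3, 4, 4, 4, 5, 5, 6, 7
  R[8]: 1, 2, 3, 4, 5, 5, 5, 6, 6, 7, 8
  R[9]: 1, 2, 3, 4, 5, 5, 5, 6, 7, 8, 9
  R[10]: 1, 2, 3, 4, 5, 6, 6, 7, 8, 9, 10
  R[11]: 1, 2, 3, 4, 5, 6, 7, 8, 9, 10, 11

so w = (1, 10, 8, 3, 4, 5, 11, 2, 9, 6, 7).

Fulton essential set (6 of the 23 Rothe cells):

[(2, 9, 1), (3, 7, 1), (7, 2, 1), (7, 7, 4), (7, 9, 5), (9, 7, 5)]
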